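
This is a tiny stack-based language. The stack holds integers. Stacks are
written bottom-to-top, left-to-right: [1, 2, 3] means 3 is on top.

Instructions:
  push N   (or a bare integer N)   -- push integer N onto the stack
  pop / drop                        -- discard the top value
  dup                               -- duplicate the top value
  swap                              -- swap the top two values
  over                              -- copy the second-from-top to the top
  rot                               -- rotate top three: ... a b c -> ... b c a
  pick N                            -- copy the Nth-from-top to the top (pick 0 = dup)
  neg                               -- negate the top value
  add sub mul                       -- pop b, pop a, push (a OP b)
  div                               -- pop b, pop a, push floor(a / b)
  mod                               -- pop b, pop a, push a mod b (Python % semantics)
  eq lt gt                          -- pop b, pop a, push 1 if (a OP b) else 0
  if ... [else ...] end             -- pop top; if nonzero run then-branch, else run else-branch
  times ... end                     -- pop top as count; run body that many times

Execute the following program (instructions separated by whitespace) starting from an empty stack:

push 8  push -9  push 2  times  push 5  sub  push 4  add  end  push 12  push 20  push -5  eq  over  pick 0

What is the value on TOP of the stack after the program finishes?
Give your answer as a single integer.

After 'push 8': [8]
After 'push -9': [8, -9]
After 'push 2': [8, -9, 2]
After 'times': [8, -9]
After 'push 5': [8, -9, 5]
After 'sub': [8, -14]
After 'push 4': [8, -14, 4]
After 'add': [8, -10]
After 'push 5': [8, -10, 5]
After 'sub': [8, -15]
After 'push 4': [8, -15, 4]
After 'add': [8, -11]
After 'push 12': [8, -11, 12]
After 'push 20': [8, -11, 12, 20]
After 'push -5': [8, -11, 12, 20, -5]
After 'eq': [8, -11, 12, 0]
After 'over': [8, -11, 12, 0, 12]
After 'pick 0': [8, -11, 12, 0, 12, 12]

Answer: 12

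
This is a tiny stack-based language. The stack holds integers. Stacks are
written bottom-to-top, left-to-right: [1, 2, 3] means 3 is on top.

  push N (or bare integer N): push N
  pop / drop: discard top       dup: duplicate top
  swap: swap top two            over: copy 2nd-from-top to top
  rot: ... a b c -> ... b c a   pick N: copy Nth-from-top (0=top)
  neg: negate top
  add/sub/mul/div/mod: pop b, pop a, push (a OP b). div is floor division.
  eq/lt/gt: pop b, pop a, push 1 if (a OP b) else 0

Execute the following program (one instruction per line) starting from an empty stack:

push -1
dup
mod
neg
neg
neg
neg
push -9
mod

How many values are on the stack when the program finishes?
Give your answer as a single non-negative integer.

After 'push -1': stack = [-1] (depth 1)
After 'dup': stack = [-1, -1] (depth 2)
After 'mod': stack = [0] (depth 1)
After 'neg': stack = [0] (depth 1)
After 'neg': stack = [0] (depth 1)
After 'neg': stack = [0] (depth 1)
After 'neg': stack = [0] (depth 1)
After 'push -9': stack = [0, -9] (depth 2)
After 'mod': stack = [0] (depth 1)

Answer: 1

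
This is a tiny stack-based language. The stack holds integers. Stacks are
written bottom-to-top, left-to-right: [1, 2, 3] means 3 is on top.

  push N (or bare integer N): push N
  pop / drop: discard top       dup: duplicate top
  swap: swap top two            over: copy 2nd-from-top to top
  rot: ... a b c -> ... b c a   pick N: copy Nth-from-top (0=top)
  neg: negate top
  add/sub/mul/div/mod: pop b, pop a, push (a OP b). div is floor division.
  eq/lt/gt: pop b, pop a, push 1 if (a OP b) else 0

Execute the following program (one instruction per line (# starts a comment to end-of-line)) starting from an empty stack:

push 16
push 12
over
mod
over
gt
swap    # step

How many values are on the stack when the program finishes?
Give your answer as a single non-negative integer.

Answer: 2

Derivation:
After 'push 16': stack = [16] (depth 1)
After 'push 12': stack = [16, 12] (depth 2)
After 'over': stack = [16, 12, 16] (depth 3)
After 'mod': stack = [16, 12] (depth 2)
After 'over': stack = [16, 12, 16] (depth 3)
After 'gt': stack = [16, 0] (depth 2)
After 'swap': stack = [0, 16] (depth 2)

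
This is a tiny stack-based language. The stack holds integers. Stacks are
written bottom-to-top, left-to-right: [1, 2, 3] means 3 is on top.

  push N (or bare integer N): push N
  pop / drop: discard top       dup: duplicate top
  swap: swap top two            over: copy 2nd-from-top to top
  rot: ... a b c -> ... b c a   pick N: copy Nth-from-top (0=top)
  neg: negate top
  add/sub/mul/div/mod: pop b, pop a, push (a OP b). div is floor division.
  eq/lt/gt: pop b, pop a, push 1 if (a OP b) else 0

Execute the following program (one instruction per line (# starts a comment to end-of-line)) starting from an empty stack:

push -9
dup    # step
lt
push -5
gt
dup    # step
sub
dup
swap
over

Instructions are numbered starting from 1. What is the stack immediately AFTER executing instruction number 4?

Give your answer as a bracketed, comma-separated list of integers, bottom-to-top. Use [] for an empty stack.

Step 1 ('push -9'): [-9]
Step 2 ('dup'): [-9, -9]
Step 3 ('lt'): [0]
Step 4 ('push -5'): [0, -5]

Answer: [0, -5]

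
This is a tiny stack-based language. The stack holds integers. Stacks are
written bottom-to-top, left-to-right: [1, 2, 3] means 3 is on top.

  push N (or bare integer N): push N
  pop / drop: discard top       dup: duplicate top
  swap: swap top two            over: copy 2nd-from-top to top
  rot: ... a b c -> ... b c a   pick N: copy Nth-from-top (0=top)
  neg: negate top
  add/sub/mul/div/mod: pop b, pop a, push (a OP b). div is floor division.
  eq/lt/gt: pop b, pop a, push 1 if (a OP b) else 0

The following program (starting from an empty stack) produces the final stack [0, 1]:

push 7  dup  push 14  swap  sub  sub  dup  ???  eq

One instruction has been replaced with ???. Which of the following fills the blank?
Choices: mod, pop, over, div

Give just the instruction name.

Answer: over

Derivation:
Stack before ???: [0, 0]
Stack after ???:  [0, 0, 0]
Checking each choice:
  mod: modulo by zero
  pop: stack underflow (need 2, have 1)
  over: MATCH
  div: division by zero


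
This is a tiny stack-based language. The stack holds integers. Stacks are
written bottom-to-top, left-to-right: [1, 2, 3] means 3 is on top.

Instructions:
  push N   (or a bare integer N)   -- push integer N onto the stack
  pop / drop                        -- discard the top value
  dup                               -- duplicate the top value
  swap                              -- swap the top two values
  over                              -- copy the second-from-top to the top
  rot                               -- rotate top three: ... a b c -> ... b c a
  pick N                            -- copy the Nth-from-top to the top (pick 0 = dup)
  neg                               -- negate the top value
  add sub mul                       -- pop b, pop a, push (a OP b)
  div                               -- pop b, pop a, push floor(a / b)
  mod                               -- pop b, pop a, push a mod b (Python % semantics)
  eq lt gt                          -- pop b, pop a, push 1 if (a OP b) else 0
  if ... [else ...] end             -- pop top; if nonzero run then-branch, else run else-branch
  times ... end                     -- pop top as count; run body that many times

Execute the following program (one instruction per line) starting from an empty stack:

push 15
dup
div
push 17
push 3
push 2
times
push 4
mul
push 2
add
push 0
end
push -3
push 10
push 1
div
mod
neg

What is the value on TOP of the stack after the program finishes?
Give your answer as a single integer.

After 'push 15': [15]
After 'dup': [15, 15]
After 'div': [1]
After 'push 17': [1, 17]
After 'push 3': [1, 17, 3]
After 'push 2': [1, 17, 3, 2]
After 'times': [1, 17, 3]
After 'push 4': [1, 17, 3, 4]
After 'mul': [1, 17, 12]
After 'push 2': [1, 17, 12, 2]
  ...
After 'mul': [1, 17, 14, 0]
After 'push 2': [1, 17, 14, 0, 2]
After 'add': [1, 17, 14, 2]
After 'push 0': [1, 17, 14, 2, 0]
After 'push -3': [1, 17, 14, 2, 0, -3]
After 'push 10': [1, 17, 14, 2, 0, -3, 10]
After 'push 1': [1, 17, 14, 2, 0, -3, 10, 1]
After 'div': [1, 17, 14, 2, 0, -3, 10]
After 'mod': [1, 17, 14, 2, 0, 7]
After 'neg': [1, 17, 14, 2, 0, -7]

Answer: -7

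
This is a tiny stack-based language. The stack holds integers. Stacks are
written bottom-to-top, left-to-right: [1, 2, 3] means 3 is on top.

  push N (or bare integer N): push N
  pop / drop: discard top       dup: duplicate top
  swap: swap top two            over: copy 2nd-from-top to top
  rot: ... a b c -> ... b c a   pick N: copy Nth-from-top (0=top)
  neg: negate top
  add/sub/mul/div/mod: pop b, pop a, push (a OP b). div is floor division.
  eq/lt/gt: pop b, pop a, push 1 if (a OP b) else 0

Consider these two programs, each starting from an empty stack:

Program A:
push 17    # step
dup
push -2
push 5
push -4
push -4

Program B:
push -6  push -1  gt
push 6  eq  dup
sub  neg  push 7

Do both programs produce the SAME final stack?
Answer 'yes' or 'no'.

Answer: no

Derivation:
Program A trace:
  After 'push 17': [17]
  After 'dup': [17, 17]
  After 'push -2': [17, 17, -2]
  After 'push 5': [17, 17, -2, 5]
  After 'push -4': [17, 17, -2, 5, -4]
  After 'push -4': [17, 17, -2, 5, -4, -4]
Program A final stack: [17, 17, -2, 5, -4, -4]

Program B trace:
  After 'push -6': [-6]
  After 'push -1': [-6, -1]
  After 'gt': [0]
  After 'push 6': [0, 6]
  After 'eq': [0]
  After 'dup': [0, 0]
  After 'sub': [0]
  After 'neg': [0]
  After 'push 7': [0, 7]
Program B final stack: [0, 7]
Same: no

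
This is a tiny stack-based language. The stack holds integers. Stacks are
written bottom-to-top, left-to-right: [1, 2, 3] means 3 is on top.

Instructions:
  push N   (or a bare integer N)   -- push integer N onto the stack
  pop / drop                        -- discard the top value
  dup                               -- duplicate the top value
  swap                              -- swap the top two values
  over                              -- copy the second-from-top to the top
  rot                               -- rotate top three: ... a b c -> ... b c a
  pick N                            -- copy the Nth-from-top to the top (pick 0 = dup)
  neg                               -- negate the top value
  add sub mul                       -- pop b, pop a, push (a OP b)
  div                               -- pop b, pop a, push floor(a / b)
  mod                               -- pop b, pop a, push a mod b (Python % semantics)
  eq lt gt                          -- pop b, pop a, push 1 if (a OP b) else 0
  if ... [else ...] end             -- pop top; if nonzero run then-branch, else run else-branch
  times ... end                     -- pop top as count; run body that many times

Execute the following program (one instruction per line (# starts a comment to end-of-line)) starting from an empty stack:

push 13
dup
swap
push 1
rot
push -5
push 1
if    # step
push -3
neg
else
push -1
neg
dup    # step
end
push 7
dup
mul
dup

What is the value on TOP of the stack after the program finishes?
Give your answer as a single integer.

After 'push 13': [13]
After 'dup': [13, 13]
After 'swap': [13, 13]
After 'push 1': [13, 13, 1]
After 'rot': [13, 1, 13]
After 'push -5': [13, 1, 13, -5]
After 'push 1': [13, 1, 13, -5, 1]
After 'if': [13, 1, 13, -5]
After 'push -3': [13, 1, 13, -5, -3]
After 'neg': [13, 1, 13, -5, 3]
After 'push 7': [13, 1, 13, -5, 3, 7]
After 'dup': [13, 1, 13, -5, 3, 7, 7]
After 'mul': [13, 1, 13, -5, 3, 49]
After 'dup': [13, 1, 13, -5, 3, 49, 49]

Answer: 49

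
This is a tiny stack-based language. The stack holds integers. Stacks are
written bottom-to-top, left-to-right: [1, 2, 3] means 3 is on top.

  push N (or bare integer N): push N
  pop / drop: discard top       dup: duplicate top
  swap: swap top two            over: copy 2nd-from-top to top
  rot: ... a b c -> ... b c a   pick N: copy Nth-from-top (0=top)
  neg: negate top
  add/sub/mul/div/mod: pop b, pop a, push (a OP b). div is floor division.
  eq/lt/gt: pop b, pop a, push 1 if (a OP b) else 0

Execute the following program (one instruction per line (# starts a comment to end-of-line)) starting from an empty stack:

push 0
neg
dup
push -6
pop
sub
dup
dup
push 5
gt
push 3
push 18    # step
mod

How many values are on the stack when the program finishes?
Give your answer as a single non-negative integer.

Answer: 4

Derivation:
After 'push 0': stack = [0] (depth 1)
After 'neg': stack = [0] (depth 1)
After 'dup': stack = [0, 0] (depth 2)
After 'push -6': stack = [0, 0, -6] (depth 3)
After 'pop': stack = [0, 0] (depth 2)
After 'sub': stack = [0] (depth 1)
After 'dup': stack = [0, 0] (depth 2)
After 'dup': stack = [0, 0, 0] (depth 3)
After 'push 5': stack = [0, 0, 0, 5] (depth 4)
After 'gt': stack = [0, 0, 0] (depth 3)
After 'push 3': stack = [0, 0, 0, 3] (depth 4)
After 'push 18': stack = [0, 0, 0, 3, 18] (depth 5)
After 'mod': stack = [0, 0, 0, 3] (depth 4)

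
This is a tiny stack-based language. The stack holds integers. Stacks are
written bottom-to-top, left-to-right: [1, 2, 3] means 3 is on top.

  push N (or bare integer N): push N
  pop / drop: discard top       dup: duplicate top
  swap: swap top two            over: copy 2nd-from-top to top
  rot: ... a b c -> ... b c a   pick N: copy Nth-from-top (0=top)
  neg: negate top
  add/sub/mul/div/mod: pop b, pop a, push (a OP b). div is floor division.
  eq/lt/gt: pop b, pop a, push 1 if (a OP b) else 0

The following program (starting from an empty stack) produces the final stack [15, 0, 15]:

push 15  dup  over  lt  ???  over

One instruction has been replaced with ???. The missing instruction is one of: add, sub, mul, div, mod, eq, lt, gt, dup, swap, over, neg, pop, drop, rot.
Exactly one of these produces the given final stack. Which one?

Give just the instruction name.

Answer: neg

Derivation:
Stack before ???: [15, 0]
Stack after ???:  [15, 0]
The instruction that transforms [15, 0] -> [15, 0] is: neg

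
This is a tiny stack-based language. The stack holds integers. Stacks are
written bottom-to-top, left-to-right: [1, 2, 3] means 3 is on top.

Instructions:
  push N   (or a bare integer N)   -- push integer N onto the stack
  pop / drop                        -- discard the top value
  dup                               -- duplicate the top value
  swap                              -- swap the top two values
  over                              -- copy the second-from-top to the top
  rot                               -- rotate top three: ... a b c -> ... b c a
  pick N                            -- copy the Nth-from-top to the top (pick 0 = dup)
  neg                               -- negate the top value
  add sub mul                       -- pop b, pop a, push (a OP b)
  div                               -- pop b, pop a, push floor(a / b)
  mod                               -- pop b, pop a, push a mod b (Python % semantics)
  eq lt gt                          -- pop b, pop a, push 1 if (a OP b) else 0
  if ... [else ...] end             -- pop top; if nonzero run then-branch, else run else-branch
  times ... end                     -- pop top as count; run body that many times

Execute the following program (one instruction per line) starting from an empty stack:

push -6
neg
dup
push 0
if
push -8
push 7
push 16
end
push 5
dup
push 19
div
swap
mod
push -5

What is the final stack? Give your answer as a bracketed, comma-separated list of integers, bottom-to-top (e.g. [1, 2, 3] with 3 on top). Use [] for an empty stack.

After 'push -6': [-6]
After 'neg': [6]
After 'dup': [6, 6]
After 'push 0': [6, 6, 0]
After 'if': [6, 6]
After 'push 5': [6, 6, 5]
After 'dup': [6, 6, 5, 5]
After 'push 19': [6, 6, 5, 5, 19]
After 'div': [6, 6, 5, 0]
After 'swap': [6, 6, 0, 5]
After 'mod': [6, 6, 0]
After 'push -5': [6, 6, 0, -5]

Answer: [6, 6, 0, -5]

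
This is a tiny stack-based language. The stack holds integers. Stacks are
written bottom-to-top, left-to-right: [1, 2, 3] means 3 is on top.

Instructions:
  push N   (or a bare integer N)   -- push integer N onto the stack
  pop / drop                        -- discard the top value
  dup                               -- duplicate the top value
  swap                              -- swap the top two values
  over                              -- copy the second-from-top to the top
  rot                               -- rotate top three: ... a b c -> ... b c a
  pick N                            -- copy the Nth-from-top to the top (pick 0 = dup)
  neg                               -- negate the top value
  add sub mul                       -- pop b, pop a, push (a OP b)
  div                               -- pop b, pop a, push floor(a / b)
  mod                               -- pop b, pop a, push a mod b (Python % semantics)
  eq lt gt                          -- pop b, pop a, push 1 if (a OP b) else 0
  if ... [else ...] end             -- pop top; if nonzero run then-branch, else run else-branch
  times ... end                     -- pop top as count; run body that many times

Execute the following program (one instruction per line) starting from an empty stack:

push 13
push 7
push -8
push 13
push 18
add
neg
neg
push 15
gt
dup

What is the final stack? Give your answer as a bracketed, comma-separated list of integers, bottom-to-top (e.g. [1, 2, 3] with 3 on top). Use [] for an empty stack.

Answer: [13, 7, -8, 1, 1]

Derivation:
After 'push 13': [13]
After 'push 7': [13, 7]
After 'push -8': [13, 7, -8]
After 'push 13': [13, 7, -8, 13]
After 'push 18': [13, 7, -8, 13, 18]
After 'add': [13, 7, -8, 31]
After 'neg': [13, 7, -8, -31]
After 'neg': [13, 7, -8, 31]
After 'push 15': [13, 7, -8, 31, 15]
After 'gt': [13, 7, -8, 1]
After 'dup': [13, 7, -8, 1, 1]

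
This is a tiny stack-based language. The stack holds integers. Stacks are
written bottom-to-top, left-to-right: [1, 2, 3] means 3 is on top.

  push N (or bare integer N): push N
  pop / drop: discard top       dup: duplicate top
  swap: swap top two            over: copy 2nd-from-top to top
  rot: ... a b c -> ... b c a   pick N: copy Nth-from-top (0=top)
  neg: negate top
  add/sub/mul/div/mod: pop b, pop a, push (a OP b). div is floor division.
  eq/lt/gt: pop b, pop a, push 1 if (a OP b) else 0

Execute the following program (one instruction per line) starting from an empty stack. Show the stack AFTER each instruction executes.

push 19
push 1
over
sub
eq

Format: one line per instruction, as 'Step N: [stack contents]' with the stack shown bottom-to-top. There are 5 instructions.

Step 1: [19]
Step 2: [19, 1]
Step 3: [19, 1, 19]
Step 4: [19, -18]
Step 5: [0]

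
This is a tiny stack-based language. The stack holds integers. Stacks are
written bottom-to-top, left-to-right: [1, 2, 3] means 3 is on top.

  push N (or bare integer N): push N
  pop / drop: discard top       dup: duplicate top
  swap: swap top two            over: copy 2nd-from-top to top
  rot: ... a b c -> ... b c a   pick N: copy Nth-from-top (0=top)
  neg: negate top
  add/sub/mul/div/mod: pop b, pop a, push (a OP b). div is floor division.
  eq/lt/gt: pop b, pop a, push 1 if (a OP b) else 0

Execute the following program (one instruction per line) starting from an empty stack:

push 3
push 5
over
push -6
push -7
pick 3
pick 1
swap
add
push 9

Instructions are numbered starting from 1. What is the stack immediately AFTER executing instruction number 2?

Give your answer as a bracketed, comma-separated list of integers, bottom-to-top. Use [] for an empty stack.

Step 1 ('push 3'): [3]
Step 2 ('push 5'): [3, 5]

Answer: [3, 5]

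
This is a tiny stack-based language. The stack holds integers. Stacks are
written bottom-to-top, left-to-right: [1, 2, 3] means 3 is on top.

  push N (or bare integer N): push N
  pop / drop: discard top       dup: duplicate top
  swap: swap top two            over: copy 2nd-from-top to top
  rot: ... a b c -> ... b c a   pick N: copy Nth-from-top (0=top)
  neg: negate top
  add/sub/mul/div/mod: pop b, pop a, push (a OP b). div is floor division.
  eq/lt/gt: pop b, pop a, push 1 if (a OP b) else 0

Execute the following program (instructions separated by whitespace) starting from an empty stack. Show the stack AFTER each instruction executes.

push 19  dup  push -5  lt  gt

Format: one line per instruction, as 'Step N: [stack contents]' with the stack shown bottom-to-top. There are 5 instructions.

Step 1: [19]
Step 2: [19, 19]
Step 3: [19, 19, -5]
Step 4: [19, 0]
Step 5: [1]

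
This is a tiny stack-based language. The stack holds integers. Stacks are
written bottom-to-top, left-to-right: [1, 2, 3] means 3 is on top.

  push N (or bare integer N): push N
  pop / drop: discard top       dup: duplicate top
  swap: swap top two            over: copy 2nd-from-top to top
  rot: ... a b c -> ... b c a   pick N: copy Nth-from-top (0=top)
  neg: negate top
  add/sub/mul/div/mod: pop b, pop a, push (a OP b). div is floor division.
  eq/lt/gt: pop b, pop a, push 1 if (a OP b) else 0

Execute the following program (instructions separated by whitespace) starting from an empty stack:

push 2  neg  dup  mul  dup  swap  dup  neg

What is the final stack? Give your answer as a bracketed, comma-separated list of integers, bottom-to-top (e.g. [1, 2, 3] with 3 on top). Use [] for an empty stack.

Answer: [4, 4, -4]

Derivation:
After 'push 2': [2]
After 'neg': [-2]
After 'dup': [-2, -2]
After 'mul': [4]
After 'dup': [4, 4]
After 'swap': [4, 4]
After 'dup': [4, 4, 4]
After 'neg': [4, 4, -4]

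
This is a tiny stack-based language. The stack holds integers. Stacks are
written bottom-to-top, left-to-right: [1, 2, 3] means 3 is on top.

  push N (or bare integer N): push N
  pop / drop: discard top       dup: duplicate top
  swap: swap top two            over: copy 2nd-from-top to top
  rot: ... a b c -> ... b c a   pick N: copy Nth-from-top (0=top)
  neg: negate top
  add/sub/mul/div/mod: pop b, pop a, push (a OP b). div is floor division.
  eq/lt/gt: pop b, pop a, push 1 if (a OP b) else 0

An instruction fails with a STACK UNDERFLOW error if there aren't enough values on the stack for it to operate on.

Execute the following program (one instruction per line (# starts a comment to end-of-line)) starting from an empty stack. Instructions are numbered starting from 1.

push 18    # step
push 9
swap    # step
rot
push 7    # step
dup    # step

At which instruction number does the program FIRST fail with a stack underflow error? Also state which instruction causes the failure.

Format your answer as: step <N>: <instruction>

Answer: step 4: rot

Derivation:
Step 1 ('push 18'): stack = [18], depth = 1
Step 2 ('push 9'): stack = [18, 9], depth = 2
Step 3 ('swap'): stack = [9, 18], depth = 2
Step 4 ('rot'): needs 3 value(s) but depth is 2 — STACK UNDERFLOW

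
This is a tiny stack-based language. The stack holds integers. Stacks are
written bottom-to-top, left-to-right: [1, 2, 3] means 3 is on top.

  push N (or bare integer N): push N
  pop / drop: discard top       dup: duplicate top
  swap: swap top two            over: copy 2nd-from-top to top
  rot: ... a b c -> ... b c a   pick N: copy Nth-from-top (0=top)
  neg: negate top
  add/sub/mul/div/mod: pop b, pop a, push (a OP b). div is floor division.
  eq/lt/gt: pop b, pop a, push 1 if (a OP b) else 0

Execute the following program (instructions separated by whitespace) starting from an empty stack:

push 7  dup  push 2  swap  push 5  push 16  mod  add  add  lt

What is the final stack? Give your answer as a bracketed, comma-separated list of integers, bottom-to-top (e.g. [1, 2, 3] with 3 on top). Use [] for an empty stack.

After 'push 7': [7]
After 'dup': [7, 7]
After 'push 2': [7, 7, 2]
After 'swap': [7, 2, 7]
After 'push 5': [7, 2, 7, 5]
After 'push 16': [7, 2, 7, 5, 16]
After 'mod': [7, 2, 7, 5]
After 'add': [7, 2, 12]
After 'add': [7, 14]
After 'lt': [1]

Answer: [1]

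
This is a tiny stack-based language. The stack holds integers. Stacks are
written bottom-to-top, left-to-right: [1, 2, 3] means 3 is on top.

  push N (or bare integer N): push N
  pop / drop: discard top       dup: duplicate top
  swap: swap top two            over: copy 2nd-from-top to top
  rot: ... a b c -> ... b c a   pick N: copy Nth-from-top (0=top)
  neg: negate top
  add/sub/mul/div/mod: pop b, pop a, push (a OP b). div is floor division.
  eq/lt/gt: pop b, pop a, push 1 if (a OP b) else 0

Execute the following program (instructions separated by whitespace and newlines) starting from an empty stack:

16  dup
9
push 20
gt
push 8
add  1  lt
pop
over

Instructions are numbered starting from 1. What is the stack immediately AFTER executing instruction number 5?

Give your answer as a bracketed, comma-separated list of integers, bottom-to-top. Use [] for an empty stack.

Answer: [16, 16, 0]

Derivation:
Step 1 ('16'): [16]
Step 2 ('dup'): [16, 16]
Step 3 ('9'): [16, 16, 9]
Step 4 ('push 20'): [16, 16, 9, 20]
Step 5 ('gt'): [16, 16, 0]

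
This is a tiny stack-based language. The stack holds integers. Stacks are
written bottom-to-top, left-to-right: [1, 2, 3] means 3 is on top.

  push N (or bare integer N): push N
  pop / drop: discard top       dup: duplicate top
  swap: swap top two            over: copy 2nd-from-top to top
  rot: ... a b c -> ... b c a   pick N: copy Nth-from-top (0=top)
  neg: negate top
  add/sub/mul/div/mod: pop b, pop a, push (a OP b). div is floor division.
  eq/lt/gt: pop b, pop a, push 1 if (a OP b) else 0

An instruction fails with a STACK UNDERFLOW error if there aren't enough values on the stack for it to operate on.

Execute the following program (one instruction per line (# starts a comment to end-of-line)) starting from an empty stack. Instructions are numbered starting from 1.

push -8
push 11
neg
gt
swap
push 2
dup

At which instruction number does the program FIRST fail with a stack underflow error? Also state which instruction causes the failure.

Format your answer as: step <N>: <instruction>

Step 1 ('push -8'): stack = [-8], depth = 1
Step 2 ('push 11'): stack = [-8, 11], depth = 2
Step 3 ('neg'): stack = [-8, -11], depth = 2
Step 4 ('gt'): stack = [1], depth = 1
Step 5 ('swap'): needs 2 value(s) but depth is 1 — STACK UNDERFLOW

Answer: step 5: swap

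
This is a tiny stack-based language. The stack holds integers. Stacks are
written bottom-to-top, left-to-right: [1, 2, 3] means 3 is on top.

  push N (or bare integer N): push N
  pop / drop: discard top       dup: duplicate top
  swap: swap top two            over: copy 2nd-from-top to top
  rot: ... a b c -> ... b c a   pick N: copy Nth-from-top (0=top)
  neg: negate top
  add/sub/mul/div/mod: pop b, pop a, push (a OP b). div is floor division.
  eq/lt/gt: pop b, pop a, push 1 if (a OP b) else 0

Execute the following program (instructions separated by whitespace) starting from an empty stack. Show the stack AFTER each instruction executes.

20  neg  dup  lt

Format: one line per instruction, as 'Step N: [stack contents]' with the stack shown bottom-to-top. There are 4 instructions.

Step 1: [20]
Step 2: [-20]
Step 3: [-20, -20]
Step 4: [0]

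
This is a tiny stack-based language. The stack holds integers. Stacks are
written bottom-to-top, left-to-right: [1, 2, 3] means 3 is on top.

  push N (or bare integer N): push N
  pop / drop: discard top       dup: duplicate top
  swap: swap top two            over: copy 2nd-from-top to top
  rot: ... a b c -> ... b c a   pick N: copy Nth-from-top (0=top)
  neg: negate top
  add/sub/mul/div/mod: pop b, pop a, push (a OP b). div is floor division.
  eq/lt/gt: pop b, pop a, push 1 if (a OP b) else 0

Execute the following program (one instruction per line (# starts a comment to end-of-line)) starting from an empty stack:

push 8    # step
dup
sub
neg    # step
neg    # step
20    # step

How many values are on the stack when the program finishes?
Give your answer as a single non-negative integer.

After 'push 8': stack = [8] (depth 1)
After 'dup': stack = [8, 8] (depth 2)
After 'sub': stack = [0] (depth 1)
After 'neg': stack = [0] (depth 1)
After 'neg': stack = [0] (depth 1)
After 'push 20': stack = [0, 20] (depth 2)

Answer: 2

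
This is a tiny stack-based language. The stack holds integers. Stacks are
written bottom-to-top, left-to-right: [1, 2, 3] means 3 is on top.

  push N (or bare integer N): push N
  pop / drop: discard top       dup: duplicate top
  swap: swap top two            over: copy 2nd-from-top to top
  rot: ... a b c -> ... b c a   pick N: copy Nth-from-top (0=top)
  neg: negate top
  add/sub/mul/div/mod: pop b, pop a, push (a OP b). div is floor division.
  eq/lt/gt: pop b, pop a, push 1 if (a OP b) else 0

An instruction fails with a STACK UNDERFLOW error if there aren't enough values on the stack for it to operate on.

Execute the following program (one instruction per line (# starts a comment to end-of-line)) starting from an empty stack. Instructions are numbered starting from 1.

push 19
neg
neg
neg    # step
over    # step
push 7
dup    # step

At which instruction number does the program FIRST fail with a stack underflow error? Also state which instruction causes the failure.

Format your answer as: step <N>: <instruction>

Answer: step 5: over

Derivation:
Step 1 ('push 19'): stack = [19], depth = 1
Step 2 ('neg'): stack = [-19], depth = 1
Step 3 ('neg'): stack = [19], depth = 1
Step 4 ('neg'): stack = [-19], depth = 1
Step 5 ('over'): needs 2 value(s) but depth is 1 — STACK UNDERFLOW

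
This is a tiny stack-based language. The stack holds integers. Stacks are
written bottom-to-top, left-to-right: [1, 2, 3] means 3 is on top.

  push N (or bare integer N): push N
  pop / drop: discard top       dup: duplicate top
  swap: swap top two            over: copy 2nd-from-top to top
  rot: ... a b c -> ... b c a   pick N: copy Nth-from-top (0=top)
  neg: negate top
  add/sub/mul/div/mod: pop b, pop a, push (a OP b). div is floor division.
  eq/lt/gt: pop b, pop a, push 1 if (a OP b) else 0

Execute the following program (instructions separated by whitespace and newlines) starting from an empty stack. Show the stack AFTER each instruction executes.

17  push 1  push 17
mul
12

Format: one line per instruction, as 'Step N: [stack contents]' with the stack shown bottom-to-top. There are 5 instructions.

Step 1: [17]
Step 2: [17, 1]
Step 3: [17, 1, 17]
Step 4: [17, 17]
Step 5: [17, 17, 12]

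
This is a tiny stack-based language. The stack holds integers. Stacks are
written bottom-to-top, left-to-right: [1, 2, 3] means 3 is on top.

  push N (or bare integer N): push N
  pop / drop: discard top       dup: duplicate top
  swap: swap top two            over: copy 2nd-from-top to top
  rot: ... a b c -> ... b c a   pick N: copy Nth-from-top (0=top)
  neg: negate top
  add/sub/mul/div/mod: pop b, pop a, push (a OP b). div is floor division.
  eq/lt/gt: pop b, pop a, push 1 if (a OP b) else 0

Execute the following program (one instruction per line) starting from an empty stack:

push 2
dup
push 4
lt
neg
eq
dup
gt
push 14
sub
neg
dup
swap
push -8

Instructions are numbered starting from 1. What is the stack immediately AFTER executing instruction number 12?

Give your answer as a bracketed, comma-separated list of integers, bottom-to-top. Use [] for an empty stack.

Answer: [14, 14]

Derivation:
Step 1 ('push 2'): [2]
Step 2 ('dup'): [2, 2]
Step 3 ('push 4'): [2, 2, 4]
Step 4 ('lt'): [2, 1]
Step 5 ('neg'): [2, -1]
Step 6 ('eq'): [0]
Step 7 ('dup'): [0, 0]
Step 8 ('gt'): [0]
Step 9 ('push 14'): [0, 14]
Step 10 ('sub'): [-14]
Step 11 ('neg'): [14]
Step 12 ('dup'): [14, 14]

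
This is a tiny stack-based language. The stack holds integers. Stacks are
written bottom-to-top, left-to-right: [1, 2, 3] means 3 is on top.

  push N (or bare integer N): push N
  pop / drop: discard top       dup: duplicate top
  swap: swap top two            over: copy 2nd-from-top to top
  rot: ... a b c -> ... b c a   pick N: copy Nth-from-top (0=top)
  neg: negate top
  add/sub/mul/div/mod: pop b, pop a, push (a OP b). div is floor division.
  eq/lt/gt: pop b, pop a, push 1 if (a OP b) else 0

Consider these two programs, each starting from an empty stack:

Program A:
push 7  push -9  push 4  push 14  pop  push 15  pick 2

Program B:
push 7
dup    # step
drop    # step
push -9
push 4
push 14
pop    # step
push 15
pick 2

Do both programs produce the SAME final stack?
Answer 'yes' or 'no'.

Program A trace:
  After 'push 7': [7]
  After 'push -9': [7, -9]
  After 'push 4': [7, -9, 4]
  After 'push 14': [7, -9, 4, 14]
  After 'pop': [7, -9, 4]
  After 'push 15': [7, -9, 4, 15]
  After 'pick 2': [7, -9, 4, 15, -9]
Program A final stack: [7, -9, 4, 15, -9]

Program B trace:
  After 'push 7': [7]
  After 'dup': [7, 7]
  After 'drop': [7]
  After 'push -9': [7, -9]
  After 'push 4': [7, -9, 4]
  After 'push 14': [7, -9, 4, 14]
  After 'pop': [7, -9, 4]
  After 'push 15': [7, -9, 4, 15]
  After 'pick 2': [7, -9, 4, 15, -9]
Program B final stack: [7, -9, 4, 15, -9]
Same: yes

Answer: yes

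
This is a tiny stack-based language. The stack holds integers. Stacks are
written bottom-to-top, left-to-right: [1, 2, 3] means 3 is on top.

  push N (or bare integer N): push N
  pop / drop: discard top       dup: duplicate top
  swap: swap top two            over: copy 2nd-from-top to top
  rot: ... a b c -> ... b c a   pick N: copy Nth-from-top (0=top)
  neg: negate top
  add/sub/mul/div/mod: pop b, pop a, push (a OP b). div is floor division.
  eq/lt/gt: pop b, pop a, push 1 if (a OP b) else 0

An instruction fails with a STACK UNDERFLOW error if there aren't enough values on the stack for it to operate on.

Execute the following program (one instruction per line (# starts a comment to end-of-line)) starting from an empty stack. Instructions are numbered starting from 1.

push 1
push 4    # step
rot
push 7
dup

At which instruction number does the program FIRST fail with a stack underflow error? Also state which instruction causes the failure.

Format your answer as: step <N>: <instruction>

Step 1 ('push 1'): stack = [1], depth = 1
Step 2 ('push 4'): stack = [1, 4], depth = 2
Step 3 ('rot'): needs 3 value(s) but depth is 2 — STACK UNDERFLOW

Answer: step 3: rot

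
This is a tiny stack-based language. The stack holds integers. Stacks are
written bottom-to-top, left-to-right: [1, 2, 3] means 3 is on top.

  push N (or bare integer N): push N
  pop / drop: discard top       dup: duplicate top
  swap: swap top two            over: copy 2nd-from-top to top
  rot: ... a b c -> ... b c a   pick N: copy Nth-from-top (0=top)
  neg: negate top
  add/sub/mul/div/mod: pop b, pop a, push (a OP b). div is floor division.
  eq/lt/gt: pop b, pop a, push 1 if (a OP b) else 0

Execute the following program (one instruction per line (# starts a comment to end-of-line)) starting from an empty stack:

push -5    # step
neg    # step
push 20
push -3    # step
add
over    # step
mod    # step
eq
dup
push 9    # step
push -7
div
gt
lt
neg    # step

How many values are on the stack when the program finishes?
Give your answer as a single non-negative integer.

Answer: 1

Derivation:
After 'push -5': stack = [-5] (depth 1)
After 'neg': stack = [5] (depth 1)
After 'push 20': stack = [5, 20] (depth 2)
After 'push -3': stack = [5, 20, -3] (depth 3)
After 'add': stack = [5, 17] (depth 2)
After 'over': stack = [5, 17, 5] (depth 3)
After 'mod': stack = [5, 2] (depth 2)
After 'eq': stack = [0] (depth 1)
After 'dup': stack = [0, 0] (depth 2)
After 'push 9': stack = [0, 0, 9] (depth 3)
After 'push -7': stack = [0, 0, 9, -7] (depth 4)
After 'div': stack = [0, 0, -2] (depth 3)
After 'gt': stack = [0, 1] (depth 2)
After 'lt': stack = [1] (depth 1)
After 'neg': stack = [-1] (depth 1)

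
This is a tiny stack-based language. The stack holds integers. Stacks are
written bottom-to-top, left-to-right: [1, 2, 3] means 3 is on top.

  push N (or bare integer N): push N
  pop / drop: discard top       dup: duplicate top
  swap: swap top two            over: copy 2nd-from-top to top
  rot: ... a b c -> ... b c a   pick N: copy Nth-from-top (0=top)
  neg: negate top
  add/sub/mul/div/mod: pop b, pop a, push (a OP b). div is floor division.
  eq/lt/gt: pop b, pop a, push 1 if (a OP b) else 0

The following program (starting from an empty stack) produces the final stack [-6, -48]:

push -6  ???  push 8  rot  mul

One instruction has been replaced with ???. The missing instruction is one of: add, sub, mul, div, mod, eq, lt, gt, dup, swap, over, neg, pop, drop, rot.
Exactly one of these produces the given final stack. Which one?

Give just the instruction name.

Answer: dup

Derivation:
Stack before ???: [-6]
Stack after ???:  [-6, -6]
The instruction that transforms [-6] -> [-6, -6] is: dup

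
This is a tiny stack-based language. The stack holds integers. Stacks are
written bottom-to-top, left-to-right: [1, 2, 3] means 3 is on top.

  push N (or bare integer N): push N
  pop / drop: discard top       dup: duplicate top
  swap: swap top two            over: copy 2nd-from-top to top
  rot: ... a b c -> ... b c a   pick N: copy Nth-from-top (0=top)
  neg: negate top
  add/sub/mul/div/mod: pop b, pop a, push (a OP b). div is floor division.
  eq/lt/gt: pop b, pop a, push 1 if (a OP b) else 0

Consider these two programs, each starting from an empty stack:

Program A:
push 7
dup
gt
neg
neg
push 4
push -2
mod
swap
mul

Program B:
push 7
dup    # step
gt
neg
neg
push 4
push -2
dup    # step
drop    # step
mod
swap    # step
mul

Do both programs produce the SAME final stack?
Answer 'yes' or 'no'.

Program A trace:
  After 'push 7': [7]
  After 'dup': [7, 7]
  After 'gt': [0]
  After 'neg': [0]
  After 'neg': [0]
  After 'push 4': [0, 4]
  After 'push -2': [0, 4, -2]
  After 'mod': [0, 0]
  After 'swap': [0, 0]
  After 'mul': [0]
Program A final stack: [0]

Program B trace:
  After 'push 7': [7]
  After 'dup': [7, 7]
  After 'gt': [0]
  After 'neg': [0]
  After 'neg': [0]
  After 'push 4': [0, 4]
  After 'push -2': [0, 4, -2]
  After 'dup': [0, 4, -2, -2]
  After 'drop': [0, 4, -2]
  After 'mod': [0, 0]
  After 'swap': [0, 0]
  After 'mul': [0]
Program B final stack: [0]
Same: yes

Answer: yes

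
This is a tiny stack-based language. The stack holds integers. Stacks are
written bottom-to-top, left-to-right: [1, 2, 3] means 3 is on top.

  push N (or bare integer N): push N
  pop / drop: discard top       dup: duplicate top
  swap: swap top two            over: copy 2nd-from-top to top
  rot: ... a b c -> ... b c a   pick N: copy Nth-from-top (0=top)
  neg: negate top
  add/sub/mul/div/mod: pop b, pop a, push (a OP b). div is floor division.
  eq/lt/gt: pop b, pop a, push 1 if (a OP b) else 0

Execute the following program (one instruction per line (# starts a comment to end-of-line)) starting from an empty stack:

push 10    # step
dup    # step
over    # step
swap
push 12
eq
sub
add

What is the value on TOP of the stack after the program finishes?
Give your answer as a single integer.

After 'push 10': [10]
After 'dup': [10, 10]
After 'over': [10, 10, 10]
After 'swap': [10, 10, 10]
After 'push 12': [10, 10, 10, 12]
After 'eq': [10, 10, 0]
After 'sub': [10, 10]
After 'add': [20]

Answer: 20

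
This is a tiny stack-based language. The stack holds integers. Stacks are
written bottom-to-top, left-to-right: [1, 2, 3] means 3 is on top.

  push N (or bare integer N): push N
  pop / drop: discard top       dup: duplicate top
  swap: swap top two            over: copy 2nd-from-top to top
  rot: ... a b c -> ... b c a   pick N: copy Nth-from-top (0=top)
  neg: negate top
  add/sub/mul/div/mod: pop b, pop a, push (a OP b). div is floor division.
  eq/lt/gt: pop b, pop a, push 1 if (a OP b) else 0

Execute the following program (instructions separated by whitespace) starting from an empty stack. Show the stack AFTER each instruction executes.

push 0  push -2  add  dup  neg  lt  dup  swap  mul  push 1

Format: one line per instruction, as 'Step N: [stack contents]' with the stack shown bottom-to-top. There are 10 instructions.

Step 1: [0]
Step 2: [0, -2]
Step 3: [-2]
Step 4: [-2, -2]
Step 5: [-2, 2]
Step 6: [1]
Step 7: [1, 1]
Step 8: [1, 1]
Step 9: [1]
Step 10: [1, 1]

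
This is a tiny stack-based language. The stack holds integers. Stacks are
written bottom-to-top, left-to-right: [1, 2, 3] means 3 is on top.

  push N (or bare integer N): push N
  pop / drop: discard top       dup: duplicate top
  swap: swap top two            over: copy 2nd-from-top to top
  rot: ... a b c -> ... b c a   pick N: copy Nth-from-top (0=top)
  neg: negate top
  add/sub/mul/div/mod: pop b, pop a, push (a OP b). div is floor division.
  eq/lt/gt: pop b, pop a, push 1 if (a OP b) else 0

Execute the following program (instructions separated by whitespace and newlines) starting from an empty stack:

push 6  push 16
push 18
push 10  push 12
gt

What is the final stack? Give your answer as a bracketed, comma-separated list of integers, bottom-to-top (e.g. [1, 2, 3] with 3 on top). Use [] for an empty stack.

Answer: [6, 16, 18, 0]

Derivation:
After 'push 6': [6]
After 'push 16': [6, 16]
After 'push 18': [6, 16, 18]
After 'push 10': [6, 16, 18, 10]
After 'push 12': [6, 16, 18, 10, 12]
After 'gt': [6, 16, 18, 0]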